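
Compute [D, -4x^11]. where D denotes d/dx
- 44 x^{10}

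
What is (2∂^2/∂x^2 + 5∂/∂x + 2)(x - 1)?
2 x + 3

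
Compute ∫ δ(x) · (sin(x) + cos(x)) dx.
1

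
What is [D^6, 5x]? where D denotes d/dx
30D^{5}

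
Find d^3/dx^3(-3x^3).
-18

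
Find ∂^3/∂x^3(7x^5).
420 x^{2}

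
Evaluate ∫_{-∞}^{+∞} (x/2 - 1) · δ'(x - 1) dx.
- \frac{1}{2}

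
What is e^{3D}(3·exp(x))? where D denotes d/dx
3 e^{x + 3}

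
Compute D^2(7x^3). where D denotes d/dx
42 x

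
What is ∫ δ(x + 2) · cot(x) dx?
- \cot{\left(2 \right)}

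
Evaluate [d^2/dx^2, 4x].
8\frac{d}{dx}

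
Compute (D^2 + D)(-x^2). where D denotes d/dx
- 2 x - 2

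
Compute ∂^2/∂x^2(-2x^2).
-4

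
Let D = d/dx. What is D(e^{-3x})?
- 3 e^{- 3 x}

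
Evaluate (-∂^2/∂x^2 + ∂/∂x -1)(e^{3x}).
- 7 e^{3 x}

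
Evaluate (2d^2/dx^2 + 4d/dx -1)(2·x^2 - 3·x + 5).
- 2 x^{2} + 19 x - 9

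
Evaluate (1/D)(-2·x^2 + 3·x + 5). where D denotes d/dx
- \frac{2 x^{3}}{3} + \frac{3 x^{2}}{2} + 5 x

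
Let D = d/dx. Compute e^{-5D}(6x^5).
6 x^{5} - 150 x^{4} + 1500 x^{3} - 7500 x^{2} + 18750 x - 18750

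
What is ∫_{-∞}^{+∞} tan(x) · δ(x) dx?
0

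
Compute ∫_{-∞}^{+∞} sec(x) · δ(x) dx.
1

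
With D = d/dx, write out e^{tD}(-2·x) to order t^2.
- 2 t - 2 x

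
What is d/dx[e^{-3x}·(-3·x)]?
3 \left(3 x - 1\right) e^{- 3 x}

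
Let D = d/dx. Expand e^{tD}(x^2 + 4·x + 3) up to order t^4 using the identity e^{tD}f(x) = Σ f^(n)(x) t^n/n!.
t^{2} + 2 t \left(x + 2\right) + x^{2} + 4 x + 3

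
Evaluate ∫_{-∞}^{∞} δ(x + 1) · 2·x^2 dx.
2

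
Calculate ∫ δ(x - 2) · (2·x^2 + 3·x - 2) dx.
12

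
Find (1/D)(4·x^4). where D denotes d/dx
\frac{4 x^{5}}{5}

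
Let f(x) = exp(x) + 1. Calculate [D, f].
e^{x}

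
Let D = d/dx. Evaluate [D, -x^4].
- 4 x^{3}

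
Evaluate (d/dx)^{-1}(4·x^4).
\frac{4 x^{5}}{5}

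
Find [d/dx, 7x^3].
21 x^{2}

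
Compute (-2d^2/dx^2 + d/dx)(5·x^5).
25 x^{3} \left(x - 8\right)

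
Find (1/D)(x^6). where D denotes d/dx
\frac{x^{7}}{7}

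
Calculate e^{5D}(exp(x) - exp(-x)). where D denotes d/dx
2 \sinh{\left(x + 5 \right)}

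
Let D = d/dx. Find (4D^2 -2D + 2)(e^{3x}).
32 e^{3 x}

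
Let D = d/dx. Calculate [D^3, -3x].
-9D^{2}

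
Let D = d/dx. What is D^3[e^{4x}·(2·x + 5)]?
\left(128 x + 416\right) e^{4 x}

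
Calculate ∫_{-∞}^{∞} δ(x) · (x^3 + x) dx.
0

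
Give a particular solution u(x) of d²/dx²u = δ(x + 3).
\frac{|x + 3|}{2}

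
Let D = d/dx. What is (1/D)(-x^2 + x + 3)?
- \frac{x^{3}}{3} + \frac{x^{2}}{2} + 3 x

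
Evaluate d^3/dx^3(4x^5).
240 x^{2}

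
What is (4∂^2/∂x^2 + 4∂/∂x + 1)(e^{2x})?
25 e^{2 x}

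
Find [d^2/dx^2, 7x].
14\frac{d}{dx}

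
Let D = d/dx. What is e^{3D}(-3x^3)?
- 3 x^{3} - 27 x^{2} - 81 x - 81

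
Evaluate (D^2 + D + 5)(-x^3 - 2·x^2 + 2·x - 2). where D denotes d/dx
- 5 x^{3} - 13 x^{2} - 12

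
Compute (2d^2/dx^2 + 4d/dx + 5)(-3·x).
- 15 x - 12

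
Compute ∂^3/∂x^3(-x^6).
- 120 x^{3}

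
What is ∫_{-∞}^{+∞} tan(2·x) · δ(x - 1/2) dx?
\tan{\left(1 \right)}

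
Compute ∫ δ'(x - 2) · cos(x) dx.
\sin{\left(2 \right)}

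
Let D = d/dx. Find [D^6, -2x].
-12D^{5}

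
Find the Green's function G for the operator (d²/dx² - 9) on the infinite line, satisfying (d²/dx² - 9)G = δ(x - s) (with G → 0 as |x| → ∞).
-\frac{e^{-3|x-s|}}{6}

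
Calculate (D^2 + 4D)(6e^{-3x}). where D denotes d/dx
- 18 e^{- 3 x}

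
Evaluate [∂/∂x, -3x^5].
- 15 x^{4}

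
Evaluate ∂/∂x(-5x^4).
- 20 x^{3}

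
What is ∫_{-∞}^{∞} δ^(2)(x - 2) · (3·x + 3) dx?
0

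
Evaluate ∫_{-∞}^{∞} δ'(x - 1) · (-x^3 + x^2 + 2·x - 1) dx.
-1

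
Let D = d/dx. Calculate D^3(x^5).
60 x^{2}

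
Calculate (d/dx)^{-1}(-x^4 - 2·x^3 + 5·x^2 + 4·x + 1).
- \frac{x^{5}}{5} - \frac{x^{4}}{2} + \frac{5 x^{3}}{3} + 2 x^{2} + x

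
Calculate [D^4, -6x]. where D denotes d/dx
-24D^{3}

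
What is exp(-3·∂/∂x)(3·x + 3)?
3 x - 6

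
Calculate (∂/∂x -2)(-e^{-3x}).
5 e^{- 3 x}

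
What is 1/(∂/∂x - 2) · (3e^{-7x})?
- \frac{e^{- 7 x}}{3}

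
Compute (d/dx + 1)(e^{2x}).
3 e^{2 x}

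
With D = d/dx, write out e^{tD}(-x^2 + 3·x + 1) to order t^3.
- t^{2} - t \left(2 x - 3\right) - x^{2} + 3 x + 1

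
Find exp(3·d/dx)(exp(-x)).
e^{- x - 3}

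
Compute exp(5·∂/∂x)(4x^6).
4 x^{6} + 120 x^{5} + 1500 x^{4} + 10000 x^{3} + 37500 x^{2} + 75000 x + 62500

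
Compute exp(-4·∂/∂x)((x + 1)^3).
x^{3} - 9 x^{2} + 27 x - 27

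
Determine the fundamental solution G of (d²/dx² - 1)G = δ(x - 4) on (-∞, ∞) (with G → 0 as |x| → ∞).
-\frac{e^{-|x - 4|}}{2}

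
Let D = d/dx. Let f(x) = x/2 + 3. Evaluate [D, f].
\frac{1}{2}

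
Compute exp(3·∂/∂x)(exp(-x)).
e^{- x - 3}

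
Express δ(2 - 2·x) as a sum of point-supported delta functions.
\frac{\delta(x - 1)}{2}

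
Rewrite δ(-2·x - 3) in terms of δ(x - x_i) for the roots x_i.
\frac{\delta(x + 3/2)}{2}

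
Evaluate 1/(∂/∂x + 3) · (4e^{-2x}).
4 e^{- 2 x}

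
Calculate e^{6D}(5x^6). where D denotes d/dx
5 x^{6} + 180 x^{5} + 2700 x^{4} + 21600 x^{3} + 97200 x^{2} + 233280 x + 233280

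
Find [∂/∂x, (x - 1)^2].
2 x - 2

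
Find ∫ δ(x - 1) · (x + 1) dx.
2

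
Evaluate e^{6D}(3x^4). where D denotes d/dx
3 x^{4} + 72 x^{3} + 648 x^{2} + 2592 x + 3888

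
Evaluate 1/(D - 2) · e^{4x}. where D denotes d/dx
\frac{e^{4 x}}{2}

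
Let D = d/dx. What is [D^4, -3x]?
-12D^{3}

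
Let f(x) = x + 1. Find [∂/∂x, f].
1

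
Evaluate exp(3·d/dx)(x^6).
x^{6} + 18 x^{5} + 135 x^{4} + 540 x^{3} + 1215 x^{2} + 1458 x + 729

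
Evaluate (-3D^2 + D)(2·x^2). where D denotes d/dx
4 x - 12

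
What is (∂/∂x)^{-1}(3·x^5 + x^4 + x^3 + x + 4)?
\frac{x^{6}}{2} + \frac{x^{5}}{5} + \frac{x^{4}}{4} + \frac{x^{2}}{2} + 4 x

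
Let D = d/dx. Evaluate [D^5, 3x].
15D^{4}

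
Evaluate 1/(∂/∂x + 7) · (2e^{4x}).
\frac{2 e^{4 x}}{11}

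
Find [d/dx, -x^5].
- 5 x^{4}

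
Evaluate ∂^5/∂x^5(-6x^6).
- 4320 x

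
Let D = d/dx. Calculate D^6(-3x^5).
0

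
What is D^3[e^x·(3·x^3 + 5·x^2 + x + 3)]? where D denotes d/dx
\left(3 x^{3} + 32 x^{2} + 85 x + 54\right) e^{x}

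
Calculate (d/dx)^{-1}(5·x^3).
\frac{5 x^{4}}{4}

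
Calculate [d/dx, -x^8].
- 8 x^{7}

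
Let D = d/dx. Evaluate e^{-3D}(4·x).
4 x - 12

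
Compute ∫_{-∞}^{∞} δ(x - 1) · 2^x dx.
2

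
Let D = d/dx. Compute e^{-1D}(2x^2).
2 x^{2} - 4 x + 2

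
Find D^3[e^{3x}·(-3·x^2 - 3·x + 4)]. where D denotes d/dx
\left(- 81 x^{2} - 243 x - 27\right) e^{3 x}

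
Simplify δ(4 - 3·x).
\frac{\delta(x - 4/3)}{3}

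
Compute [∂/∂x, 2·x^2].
4 x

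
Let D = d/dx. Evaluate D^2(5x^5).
100 x^{3}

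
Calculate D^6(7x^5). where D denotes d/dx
0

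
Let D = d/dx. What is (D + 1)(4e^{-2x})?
- 4 e^{- 2 x}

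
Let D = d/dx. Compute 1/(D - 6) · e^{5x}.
- e^{5 x}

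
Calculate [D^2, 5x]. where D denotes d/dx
10D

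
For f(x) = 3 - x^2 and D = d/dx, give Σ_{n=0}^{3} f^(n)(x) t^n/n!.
- t^{2} - 2 t x - x^{2} + 3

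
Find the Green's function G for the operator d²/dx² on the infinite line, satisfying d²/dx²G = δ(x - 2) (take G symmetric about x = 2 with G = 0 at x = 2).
\frac{|x - 2|}{2}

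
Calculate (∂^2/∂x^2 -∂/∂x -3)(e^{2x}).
- e^{2 x}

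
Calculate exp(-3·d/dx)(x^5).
x^{5} - 15 x^{4} + 90 x^{3} - 270 x^{2} + 405 x - 243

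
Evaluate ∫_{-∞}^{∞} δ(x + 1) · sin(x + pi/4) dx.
\cos{\left(\frac{\pi}{4} + 1 \right)}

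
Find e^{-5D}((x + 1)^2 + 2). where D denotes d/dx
x^{2} - 8 x + 18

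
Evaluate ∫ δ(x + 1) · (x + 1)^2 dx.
0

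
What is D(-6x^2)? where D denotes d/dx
- 12 x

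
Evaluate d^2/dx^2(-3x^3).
- 18 x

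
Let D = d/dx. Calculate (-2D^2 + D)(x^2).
2 x - 4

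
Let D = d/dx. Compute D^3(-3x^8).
- 1008 x^{5}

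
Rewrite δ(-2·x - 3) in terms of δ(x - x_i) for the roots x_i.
\frac{\delta(x + 3/2)}{2}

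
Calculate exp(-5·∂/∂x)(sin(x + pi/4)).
\sin{\left(x - 5 + \frac{\pi}{4} \right)}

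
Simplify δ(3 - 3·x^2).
\frac{\delta(x - 1) + \delta(x + 1)}{6}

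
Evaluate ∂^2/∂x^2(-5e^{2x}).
- 20 e^{2 x}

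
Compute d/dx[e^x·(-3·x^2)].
3 x \left(- x - 2\right) e^{x}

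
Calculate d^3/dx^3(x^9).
504 x^{6}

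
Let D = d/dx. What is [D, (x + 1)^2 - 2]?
2 x + 2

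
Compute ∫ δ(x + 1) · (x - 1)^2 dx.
4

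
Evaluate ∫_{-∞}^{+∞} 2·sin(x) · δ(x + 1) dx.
- 2 \sin{\left(1 \right)}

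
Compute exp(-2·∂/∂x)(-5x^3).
- 5 x^{3} + 30 x^{2} - 60 x + 40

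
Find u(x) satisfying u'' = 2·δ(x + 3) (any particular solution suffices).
|x + 3|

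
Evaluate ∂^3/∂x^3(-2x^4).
- 48 x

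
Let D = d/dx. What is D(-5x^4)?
- 20 x^{3}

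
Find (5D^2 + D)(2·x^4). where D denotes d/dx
8 x^{2} \left(x + 15\right)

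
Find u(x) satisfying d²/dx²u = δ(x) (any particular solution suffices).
\frac{|x|}{2}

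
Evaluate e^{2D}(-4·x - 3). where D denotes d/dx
- 4 x - 11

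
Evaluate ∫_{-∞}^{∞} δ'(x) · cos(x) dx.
0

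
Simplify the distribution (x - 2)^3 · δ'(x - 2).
0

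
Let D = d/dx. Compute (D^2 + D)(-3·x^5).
15 x^{3} \left(- x - 4\right)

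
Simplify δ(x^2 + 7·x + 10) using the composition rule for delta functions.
\frac{\delta(x + 2) + \delta(x + 5)}{3}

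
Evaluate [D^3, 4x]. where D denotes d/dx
12D^{2}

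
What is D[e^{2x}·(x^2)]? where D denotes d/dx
2 x \left(x + 1\right) e^{2 x}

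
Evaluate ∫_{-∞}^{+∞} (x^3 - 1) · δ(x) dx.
-1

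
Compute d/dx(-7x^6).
- 42 x^{5}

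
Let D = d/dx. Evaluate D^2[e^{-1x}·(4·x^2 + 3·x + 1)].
\left(4 x^{2} - 13 x + 3\right) e^{- x}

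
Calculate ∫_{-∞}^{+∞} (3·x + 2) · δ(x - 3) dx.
11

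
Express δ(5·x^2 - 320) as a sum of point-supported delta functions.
\frac{\delta(x - 8) + \delta(x + 8)}{80}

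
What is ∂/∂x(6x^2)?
12 x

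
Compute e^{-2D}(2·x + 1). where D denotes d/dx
2 x - 3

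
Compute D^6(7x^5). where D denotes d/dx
0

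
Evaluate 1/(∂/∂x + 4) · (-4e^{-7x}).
\frac{4 e^{- 7 x}}{3}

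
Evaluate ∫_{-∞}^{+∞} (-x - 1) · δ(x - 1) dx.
-2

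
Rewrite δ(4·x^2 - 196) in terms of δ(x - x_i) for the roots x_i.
\frac{\delta(x - 7) + \delta(x + 7)}{56}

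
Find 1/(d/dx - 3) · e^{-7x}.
- \frac{e^{- 7 x}}{10}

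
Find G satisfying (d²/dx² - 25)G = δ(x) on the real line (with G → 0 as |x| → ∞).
-\frac{e^{-5|x|}}{10}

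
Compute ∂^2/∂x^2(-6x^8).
- 336 x^{6}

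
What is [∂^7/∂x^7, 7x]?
49\frac{d^{6}}{dx^{6}}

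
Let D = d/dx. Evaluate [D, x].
1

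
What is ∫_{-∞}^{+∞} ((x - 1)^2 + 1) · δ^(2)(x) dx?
2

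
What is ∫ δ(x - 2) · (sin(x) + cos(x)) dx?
\cos{\left(2 \right)} + \sin{\left(2 \right)}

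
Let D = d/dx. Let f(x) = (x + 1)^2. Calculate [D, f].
2 x + 2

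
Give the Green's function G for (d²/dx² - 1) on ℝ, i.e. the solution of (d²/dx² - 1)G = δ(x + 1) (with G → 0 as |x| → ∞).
-\frac{e^{-|x + 1|}}{2}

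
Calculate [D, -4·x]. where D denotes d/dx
-4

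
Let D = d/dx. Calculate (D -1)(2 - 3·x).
3 x - 5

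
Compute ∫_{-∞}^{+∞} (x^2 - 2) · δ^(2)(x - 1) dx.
2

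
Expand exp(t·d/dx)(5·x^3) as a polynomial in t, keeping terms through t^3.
5 t^{3} + 15 t^{2} x + 15 t x^{2} + 5 x^{3}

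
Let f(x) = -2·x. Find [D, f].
-2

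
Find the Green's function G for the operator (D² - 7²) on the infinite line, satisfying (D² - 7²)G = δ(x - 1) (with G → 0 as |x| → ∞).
-\frac{e^{-7|x - 1|}}{14}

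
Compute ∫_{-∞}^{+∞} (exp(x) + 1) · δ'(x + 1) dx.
- \frac{1}{e}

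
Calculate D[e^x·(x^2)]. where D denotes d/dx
x \left(x + 2\right) e^{x}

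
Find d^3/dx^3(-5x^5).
- 300 x^{2}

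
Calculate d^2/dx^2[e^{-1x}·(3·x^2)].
3 \left(x^{2} - 4 x + 2\right) e^{- x}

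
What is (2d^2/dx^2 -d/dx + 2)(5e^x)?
15 e^{x}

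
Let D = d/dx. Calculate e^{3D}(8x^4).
8 x^{4} + 96 x^{3} + 432 x^{2} + 864 x + 648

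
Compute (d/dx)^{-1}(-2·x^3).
- \frac{x^{4}}{2}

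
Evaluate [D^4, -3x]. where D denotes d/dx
-12D^{3}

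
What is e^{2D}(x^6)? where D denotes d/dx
x^{6} + 12 x^{5} + 60 x^{4} + 160 x^{3} + 240 x^{2} + 192 x + 64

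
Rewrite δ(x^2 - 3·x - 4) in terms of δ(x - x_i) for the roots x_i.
\frac{\delta(x + 1) + \delta(x - 4)}{5}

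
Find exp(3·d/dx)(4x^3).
4 x^{3} + 36 x^{2} + 108 x + 108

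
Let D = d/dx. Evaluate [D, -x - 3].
-1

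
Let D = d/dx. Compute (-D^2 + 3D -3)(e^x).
- e^{x}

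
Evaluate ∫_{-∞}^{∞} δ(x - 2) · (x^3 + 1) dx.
9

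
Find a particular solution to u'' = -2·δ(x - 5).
-|x - 5|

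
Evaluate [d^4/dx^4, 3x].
12\frac{d^{3}}{dx^{3}}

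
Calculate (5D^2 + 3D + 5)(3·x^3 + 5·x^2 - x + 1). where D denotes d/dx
15 x^{3} + 52 x^{2} + 115 x + 52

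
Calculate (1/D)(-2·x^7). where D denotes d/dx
- \frac{x^{8}}{4}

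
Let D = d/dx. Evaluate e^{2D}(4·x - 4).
4 x + 4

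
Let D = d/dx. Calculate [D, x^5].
5 x^{4}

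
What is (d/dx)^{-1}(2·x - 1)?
x^{2} - x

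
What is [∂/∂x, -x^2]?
- 2 x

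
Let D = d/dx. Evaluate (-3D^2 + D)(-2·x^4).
8 x^{2} \left(9 - x\right)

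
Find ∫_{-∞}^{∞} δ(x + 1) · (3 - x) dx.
4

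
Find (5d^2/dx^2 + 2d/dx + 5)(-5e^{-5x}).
- 600 e^{- 5 x}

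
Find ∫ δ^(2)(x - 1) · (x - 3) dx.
0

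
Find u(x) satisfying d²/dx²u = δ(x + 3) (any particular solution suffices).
\frac{|x + 3|}{2}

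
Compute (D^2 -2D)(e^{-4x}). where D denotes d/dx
24 e^{- 4 x}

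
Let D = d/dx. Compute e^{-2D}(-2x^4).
- 2 x^{4} + 16 x^{3} - 48 x^{2} + 64 x - 32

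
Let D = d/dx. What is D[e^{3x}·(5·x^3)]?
15 x^{2} \left(x + 1\right) e^{3 x}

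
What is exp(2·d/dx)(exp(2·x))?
e^{2 x + 4}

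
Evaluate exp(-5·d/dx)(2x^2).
2 x^{2} - 20 x + 50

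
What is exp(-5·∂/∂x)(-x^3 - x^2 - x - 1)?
- x^{3} + 14 x^{2} - 66 x + 104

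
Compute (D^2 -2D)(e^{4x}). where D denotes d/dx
8 e^{4 x}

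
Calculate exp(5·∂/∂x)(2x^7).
2 x^{7} + 70 x^{6} + 1050 x^{5} + 8750 x^{4} + 43750 x^{3} + 131250 x^{2} + 218750 x + 156250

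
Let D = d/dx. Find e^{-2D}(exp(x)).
e^{x - 2}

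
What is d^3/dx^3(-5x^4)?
- 120 x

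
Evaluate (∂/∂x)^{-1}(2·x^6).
\frac{2 x^{7}}{7}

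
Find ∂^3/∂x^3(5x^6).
600 x^{3}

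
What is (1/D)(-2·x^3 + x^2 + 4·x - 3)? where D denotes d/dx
- \frac{x^{4}}{2} + \frac{x^{3}}{3} + 2 x^{2} - 3 x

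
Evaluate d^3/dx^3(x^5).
60 x^{2}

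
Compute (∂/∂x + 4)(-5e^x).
- 25 e^{x}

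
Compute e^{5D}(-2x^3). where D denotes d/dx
- 2 x^{3} - 30 x^{2} - 150 x - 250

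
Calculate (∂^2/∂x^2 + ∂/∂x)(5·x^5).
25 x^{3} \left(x + 4\right)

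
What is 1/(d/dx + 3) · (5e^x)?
\frac{5 e^{x}}{4}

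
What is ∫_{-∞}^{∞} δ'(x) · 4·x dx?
-4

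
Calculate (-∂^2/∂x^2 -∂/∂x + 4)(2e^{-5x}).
- 32 e^{- 5 x}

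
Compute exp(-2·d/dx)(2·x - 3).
2 x - 7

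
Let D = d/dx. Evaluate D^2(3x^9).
216 x^{7}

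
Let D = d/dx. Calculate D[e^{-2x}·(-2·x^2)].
4 x \left(x - 1\right) e^{- 2 x}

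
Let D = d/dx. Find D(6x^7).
42 x^{6}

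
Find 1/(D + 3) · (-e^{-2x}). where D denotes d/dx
- e^{- 2 x}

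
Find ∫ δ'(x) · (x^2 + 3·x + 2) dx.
-3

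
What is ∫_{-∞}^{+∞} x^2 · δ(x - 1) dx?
1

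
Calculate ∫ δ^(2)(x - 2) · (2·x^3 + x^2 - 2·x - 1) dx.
26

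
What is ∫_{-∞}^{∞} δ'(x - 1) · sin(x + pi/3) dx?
- \cos{\left(1 + \frac{\pi}{3} \right)}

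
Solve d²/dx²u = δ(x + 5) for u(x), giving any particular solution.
\frac{|x + 5|}{2}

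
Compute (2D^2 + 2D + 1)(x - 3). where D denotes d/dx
x - 1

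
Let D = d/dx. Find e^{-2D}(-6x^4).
- 6 x^{4} + 48 x^{3} - 144 x^{2} + 192 x - 96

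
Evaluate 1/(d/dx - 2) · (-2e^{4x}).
- e^{4 x}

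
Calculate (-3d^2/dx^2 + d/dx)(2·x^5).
10 x^{3} \left(x - 12\right)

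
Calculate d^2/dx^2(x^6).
30 x^{4}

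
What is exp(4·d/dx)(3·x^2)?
3 x^{2} + 24 x + 48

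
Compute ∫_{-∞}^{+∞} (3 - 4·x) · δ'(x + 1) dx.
4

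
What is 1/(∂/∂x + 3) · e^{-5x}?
- \frac{e^{- 5 x}}{2}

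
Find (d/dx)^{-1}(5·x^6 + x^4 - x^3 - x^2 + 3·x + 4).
\frac{5 x^{7}}{7} + \frac{x^{5}}{5} - \frac{x^{4}}{4} - \frac{x^{3}}{3} + \frac{3 x^{2}}{2} + 4 x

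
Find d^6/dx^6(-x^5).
0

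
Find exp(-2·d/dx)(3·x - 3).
3 x - 9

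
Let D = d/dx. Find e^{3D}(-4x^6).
- 4 x^{6} - 72 x^{5} - 540 x^{4} - 2160 x^{3} - 4860 x^{2} - 5832 x - 2916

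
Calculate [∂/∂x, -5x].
-5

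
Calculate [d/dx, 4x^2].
8 x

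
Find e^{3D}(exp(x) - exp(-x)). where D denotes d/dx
2 \sinh{\left(x + 3 \right)}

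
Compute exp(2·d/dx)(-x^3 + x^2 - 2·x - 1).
- x^{3} - 5 x^{2} - 10 x - 9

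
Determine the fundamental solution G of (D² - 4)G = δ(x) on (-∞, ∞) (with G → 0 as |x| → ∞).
-\frac{e^{-2|x|}}{4}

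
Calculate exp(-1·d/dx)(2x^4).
2 x^{4} - 8 x^{3} + 12 x^{2} - 8 x + 2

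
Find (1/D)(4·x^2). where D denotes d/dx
\frac{4 x^{3}}{3}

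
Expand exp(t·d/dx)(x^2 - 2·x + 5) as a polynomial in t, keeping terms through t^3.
t^{2} + 2 t \left(x - 1\right) + x^{2} - 2 x + 5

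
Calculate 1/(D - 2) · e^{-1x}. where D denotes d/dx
- \frac{e^{- x}}{3}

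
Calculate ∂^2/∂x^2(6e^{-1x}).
6 e^{- x}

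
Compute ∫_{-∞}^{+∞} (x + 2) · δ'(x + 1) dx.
-1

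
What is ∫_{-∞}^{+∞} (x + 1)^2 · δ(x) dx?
1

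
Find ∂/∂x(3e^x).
3 e^{x}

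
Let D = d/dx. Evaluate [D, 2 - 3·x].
-3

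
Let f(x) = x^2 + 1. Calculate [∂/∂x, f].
2 x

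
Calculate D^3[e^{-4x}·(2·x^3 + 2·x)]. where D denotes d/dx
4 \left(- 32 x^{3} + 72 x^{2} - 68 x + 27\right) e^{- 4 x}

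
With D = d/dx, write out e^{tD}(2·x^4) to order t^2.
2 x^{2} \left(6 t^{2} + 4 t x + x^{2}\right)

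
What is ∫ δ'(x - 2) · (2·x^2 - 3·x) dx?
-5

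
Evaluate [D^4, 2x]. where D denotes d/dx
8D^{3}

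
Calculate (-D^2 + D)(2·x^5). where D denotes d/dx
10 x^{3} \left(x - 4\right)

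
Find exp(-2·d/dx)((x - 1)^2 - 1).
x^{2} - 6 x + 8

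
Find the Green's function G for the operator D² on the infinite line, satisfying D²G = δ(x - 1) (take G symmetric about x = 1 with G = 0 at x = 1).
\frac{|x - 1|}{2}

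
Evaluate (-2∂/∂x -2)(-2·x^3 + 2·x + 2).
4 x^{3} + 12 x^{2} - 4 x - 8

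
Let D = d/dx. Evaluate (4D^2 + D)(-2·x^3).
6 x \left(- x - 8\right)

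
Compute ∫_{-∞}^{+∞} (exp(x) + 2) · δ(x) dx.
3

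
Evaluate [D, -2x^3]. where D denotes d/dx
- 6 x^{2}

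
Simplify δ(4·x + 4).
\frac{\delta(x + 1)}{4}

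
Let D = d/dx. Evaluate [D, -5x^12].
- 60 x^{11}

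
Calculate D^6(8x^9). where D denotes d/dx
483840 x^{3}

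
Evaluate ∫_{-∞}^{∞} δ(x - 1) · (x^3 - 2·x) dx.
-1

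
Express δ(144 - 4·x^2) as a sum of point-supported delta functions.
\frac{\delta(x - 6) + \delta(x + 6)}{48}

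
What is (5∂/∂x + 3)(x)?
3 x + 5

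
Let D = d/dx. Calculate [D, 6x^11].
66 x^{10}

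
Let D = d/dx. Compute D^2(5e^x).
5 e^{x}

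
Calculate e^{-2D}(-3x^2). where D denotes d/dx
- 3 x^{2} + 12 x - 12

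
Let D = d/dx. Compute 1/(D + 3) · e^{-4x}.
- e^{- 4 x}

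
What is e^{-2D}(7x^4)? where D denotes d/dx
7 x^{4} - 56 x^{3} + 168 x^{2} - 224 x + 112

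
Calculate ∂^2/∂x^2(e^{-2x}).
4 e^{- 2 x}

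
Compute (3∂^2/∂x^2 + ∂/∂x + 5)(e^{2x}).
19 e^{2 x}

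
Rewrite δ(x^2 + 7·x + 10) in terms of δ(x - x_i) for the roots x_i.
\frac{\delta(x + 5) + \delta(x + 2)}{3}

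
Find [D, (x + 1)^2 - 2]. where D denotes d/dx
2 x + 2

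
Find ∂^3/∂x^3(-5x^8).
- 1680 x^{5}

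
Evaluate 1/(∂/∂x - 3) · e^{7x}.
\frac{e^{7 x}}{4}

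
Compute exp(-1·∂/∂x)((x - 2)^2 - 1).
x^{2} - 6 x + 8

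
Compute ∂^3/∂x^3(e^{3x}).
27 e^{3 x}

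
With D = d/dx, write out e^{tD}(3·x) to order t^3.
3 t + 3 x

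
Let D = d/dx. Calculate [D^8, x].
8D^{7}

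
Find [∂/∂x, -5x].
-5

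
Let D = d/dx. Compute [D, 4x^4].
16 x^{3}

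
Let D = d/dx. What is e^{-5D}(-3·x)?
15 - 3 x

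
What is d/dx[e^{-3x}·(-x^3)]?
3 x^{2} \left(x - 1\right) e^{- 3 x}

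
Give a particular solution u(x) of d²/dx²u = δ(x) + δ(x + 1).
\frac{|x|}{2} + \frac{|x + 1|}{2}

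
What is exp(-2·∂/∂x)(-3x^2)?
- 3 x^{2} + 12 x - 12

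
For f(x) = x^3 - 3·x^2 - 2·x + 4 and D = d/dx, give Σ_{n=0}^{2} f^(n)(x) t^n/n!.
3 t^{2} \left(x - 1\right) - t \left(- 3 x^{2} + 6 x + 2\right) + x^{3} - 3 x^{2} - 2 x + 4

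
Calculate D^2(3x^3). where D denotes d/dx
18 x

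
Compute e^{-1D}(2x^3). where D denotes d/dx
2 x^{3} - 6 x^{2} + 6 x - 2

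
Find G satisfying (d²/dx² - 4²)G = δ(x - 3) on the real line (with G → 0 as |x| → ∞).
-\frac{e^{-4|x - 3|}}{8}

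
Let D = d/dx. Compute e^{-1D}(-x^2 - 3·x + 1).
- x^{2} - x + 3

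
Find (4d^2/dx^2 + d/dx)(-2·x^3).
6 x \left(- x - 8\right)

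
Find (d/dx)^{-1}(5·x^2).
\frac{5 x^{3}}{3}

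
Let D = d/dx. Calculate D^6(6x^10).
907200 x^{4}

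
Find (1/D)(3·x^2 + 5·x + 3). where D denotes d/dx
x^{3} + \frac{5 x^{2}}{2} + 3 x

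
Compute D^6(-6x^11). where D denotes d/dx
- 1995840 x^{5}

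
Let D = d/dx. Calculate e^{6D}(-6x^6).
- 6 x^{6} - 216 x^{5} - 3240 x^{4} - 25920 x^{3} - 116640 x^{2} - 279936 x - 279936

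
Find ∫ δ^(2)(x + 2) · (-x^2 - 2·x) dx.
-2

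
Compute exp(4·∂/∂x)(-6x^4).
- 6 x^{4} - 96 x^{3} - 576 x^{2} - 1536 x - 1536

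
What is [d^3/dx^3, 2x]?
6\frac{d^{2}}{dx^{2}}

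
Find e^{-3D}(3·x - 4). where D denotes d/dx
3 x - 13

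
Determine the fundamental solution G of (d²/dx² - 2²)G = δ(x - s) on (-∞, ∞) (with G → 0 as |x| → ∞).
-\frac{e^{-2|x-s|}}{4}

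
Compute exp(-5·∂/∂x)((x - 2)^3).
x^{3} - 21 x^{2} + 147 x - 343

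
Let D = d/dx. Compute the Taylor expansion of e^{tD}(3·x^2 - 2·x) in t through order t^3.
3 t^{2} + 2 t \left(3 x - 1\right) + 3 x^{2} - 2 x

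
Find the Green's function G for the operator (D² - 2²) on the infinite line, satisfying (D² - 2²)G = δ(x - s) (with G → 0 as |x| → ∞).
-\frac{e^{-2|x-s|}}{4}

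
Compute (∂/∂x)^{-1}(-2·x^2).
- \frac{2 x^{3}}{3}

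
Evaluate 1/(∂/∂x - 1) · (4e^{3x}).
2 e^{3 x}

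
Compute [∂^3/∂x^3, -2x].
-6\frac{d^{2}}{dx^{2}}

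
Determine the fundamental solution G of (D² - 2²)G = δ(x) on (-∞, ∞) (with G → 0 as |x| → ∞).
-\frac{e^{-2|x|}}{4}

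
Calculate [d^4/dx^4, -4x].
-16\frac{d^{3}}{dx^{3}}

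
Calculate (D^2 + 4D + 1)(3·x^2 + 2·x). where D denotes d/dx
3 x^{2} + 26 x + 14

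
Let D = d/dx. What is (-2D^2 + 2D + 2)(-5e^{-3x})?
110 e^{- 3 x}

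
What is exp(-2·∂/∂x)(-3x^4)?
- 3 x^{4} + 24 x^{3} - 72 x^{2} + 96 x - 48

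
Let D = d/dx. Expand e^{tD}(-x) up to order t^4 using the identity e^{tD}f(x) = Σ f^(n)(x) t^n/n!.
- t - x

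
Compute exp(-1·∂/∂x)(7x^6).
7 x^{6} - 42 x^{5} + 105 x^{4} - 140 x^{3} + 105 x^{2} - 42 x + 7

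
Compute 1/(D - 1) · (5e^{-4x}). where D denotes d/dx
- e^{- 4 x}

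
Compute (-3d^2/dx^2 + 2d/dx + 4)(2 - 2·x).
4 - 8 x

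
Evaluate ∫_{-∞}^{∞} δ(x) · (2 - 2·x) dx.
2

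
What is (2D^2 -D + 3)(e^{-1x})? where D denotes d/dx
6 e^{- x}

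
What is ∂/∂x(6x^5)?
30 x^{4}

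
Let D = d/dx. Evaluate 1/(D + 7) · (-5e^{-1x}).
- \frac{5 e^{- x}}{6}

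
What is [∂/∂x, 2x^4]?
8 x^{3}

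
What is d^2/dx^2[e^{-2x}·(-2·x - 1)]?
4 \left(1 - 2 x\right) e^{- 2 x}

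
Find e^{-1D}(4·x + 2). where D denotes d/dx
4 x - 2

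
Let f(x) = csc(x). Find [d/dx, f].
- \cot{\left(x \right)} \csc{\left(x \right)}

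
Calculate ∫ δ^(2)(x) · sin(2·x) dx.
0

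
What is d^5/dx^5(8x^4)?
0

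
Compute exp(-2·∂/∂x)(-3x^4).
- 3 x^{4} + 24 x^{3} - 72 x^{2} + 96 x - 48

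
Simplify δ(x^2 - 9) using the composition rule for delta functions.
\frac{\delta(x - 3) + \delta(x + 3)}{6}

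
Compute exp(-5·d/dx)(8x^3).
8 x^{3} - 120 x^{2} + 600 x - 1000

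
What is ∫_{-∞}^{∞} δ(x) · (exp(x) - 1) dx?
0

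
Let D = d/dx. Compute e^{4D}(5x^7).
5 x^{7} + 140 x^{6} + 1680 x^{5} + 11200 x^{4} + 44800 x^{3} + 107520 x^{2} + 143360 x + 81920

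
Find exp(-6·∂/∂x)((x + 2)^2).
x^{2} - 8 x + 16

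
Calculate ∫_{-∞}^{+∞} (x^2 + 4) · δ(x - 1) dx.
5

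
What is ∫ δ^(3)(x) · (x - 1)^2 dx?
0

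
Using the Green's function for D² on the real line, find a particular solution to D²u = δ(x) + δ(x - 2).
\frac{|x|}{2} + \frac{|x - 2|}{2}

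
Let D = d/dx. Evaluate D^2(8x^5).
160 x^{3}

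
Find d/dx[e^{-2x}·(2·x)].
2 \left(1 - 2 x\right) e^{- 2 x}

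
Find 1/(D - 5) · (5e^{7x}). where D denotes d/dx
\frac{5 e^{7 x}}{2}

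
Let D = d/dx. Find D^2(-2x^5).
- 40 x^{3}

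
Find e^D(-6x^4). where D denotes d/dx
- 6 x^{4} - 24 x^{3} - 36 x^{2} - 24 x - 6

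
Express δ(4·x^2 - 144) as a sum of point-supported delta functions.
\frac{\delta(x - 6) + \delta(x + 6)}{48}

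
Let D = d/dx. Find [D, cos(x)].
- \sin{\left(x \right)}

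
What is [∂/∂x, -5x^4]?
- 20 x^{3}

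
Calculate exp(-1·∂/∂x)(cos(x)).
\cos{\left(x - 1 \right)}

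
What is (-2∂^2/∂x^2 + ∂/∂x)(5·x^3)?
15 x \left(x - 4\right)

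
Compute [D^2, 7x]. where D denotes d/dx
14D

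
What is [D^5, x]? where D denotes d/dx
5D^{4}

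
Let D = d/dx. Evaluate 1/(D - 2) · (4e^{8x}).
\frac{2 e^{8 x}}{3}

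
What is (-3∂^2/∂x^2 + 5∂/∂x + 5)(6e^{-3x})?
- 222 e^{- 3 x}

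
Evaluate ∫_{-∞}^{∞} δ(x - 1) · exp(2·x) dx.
e^{2}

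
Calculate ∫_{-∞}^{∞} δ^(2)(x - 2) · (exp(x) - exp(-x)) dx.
2 \sinh{\left(2 \right)}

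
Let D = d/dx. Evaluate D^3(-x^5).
- 60 x^{2}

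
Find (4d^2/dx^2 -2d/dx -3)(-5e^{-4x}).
- 345 e^{- 4 x}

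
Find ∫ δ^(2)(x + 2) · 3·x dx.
0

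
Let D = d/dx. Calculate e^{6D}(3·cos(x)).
3 \cos{\left(x + 6 \right)}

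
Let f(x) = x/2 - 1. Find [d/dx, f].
\frac{1}{2}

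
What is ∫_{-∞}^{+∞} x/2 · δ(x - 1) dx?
\frac{1}{2}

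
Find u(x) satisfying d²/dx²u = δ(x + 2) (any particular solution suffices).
\frac{|x + 2|}{2}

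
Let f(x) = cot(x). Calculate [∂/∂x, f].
- \frac{1}{\sin^{2}{\left(x \right)}}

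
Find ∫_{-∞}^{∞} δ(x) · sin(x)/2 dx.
0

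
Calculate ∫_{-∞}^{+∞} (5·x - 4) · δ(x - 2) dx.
6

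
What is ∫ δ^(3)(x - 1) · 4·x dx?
0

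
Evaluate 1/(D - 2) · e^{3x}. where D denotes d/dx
e^{3 x}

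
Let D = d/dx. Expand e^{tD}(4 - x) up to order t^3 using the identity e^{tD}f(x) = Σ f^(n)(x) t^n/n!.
- t - x + 4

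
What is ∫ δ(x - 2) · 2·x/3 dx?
\frac{4}{3}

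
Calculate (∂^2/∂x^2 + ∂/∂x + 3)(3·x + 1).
9 x + 6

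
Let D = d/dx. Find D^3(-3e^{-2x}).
24 e^{- 2 x}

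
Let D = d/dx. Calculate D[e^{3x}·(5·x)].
\left(15 x + 5\right) e^{3 x}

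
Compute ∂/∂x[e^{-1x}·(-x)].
\left(x - 1\right) e^{- x}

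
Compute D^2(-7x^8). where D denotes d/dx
- 392 x^{6}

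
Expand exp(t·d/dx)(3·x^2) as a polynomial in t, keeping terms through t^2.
3 t^{2} + 6 t x + 3 x^{2}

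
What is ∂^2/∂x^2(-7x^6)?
- 210 x^{4}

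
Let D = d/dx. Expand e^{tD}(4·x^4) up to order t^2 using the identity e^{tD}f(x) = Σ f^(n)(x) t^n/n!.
4 x^{2} \left(6 t^{2} + 4 t x + x^{2}\right)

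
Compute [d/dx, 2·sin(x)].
2 \cos{\left(x \right)}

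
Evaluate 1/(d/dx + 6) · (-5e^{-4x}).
- \frac{5 e^{- 4 x}}{2}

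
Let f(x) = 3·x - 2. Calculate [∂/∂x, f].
3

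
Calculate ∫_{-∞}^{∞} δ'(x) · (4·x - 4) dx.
-4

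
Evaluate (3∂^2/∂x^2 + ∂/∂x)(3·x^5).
15 x^{3} \left(x + 12\right)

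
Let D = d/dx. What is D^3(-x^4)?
- 24 x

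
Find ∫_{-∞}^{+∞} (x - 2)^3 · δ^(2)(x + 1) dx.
-18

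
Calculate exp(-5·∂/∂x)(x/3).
\frac{x}{3} - \frac{5}{3}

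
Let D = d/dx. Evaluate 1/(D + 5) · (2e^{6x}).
\frac{2 e^{6 x}}{11}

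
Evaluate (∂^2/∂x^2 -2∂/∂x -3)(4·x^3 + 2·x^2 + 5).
- 12 x^{3} - 30 x^{2} + 16 x - 11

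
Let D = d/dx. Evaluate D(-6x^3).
- 18 x^{2}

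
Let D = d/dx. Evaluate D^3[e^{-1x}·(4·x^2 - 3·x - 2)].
\left(- 4 x^{2} + 27 x - 31\right) e^{- x}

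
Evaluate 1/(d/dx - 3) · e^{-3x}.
- \frac{e^{- 3 x}}{6}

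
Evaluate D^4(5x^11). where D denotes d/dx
39600 x^{7}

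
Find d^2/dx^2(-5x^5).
- 100 x^{3}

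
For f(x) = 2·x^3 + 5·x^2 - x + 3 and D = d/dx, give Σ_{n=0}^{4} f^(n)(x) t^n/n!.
2 t^{3} + t^{2} \left(6 x + 5\right) + t \left(6 x^{2} + 10 x - 1\right) + 2 x^{3} + 5 x^{2} - x + 3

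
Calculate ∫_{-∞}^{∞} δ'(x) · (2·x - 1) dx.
-2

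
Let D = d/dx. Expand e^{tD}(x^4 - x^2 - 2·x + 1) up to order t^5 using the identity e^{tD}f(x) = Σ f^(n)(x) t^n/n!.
t^{4} + 4 t^{3} x + t^{2} \left(6 x^{2} - 1\right) - 2 t \left(- 2 x^{3} + x + 1\right) + x^{4} - x^{2} - 2 x + 1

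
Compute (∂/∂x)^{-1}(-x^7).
- \frac{x^{8}}{8}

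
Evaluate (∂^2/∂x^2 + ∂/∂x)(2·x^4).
8 x^{2} \left(x + 3\right)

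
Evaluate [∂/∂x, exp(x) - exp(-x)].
2 \cosh{\left(x \right)}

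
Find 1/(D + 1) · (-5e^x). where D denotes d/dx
- \frac{5 e^{x}}{2}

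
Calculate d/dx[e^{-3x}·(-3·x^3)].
9 x^{2} \left(x - 1\right) e^{- 3 x}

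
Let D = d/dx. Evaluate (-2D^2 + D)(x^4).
4 x^{2} \left(x - 6\right)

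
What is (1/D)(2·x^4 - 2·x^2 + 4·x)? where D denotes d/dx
\frac{2 x^{5}}{5} - \frac{2 x^{3}}{3} + 2 x^{2}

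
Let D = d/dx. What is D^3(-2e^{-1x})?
2 e^{- x}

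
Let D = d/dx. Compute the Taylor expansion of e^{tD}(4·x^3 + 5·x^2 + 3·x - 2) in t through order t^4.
4 t^{3} + t^{2} \left(12 x + 5\right) + t \left(12 x^{2} + 10 x + 3\right) + 4 x^{3} + 5 x^{2} + 3 x - 2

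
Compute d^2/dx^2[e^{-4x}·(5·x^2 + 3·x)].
2 \left(40 x^{2} - 16 x - 7\right) e^{- 4 x}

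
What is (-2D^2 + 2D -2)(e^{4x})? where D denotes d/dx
- 26 e^{4 x}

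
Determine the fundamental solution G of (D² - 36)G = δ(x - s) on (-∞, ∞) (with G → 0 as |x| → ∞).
-\frac{e^{-6|x-s|}}{12}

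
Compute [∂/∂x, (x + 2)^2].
2 x + 4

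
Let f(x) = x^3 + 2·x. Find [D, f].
3 x^{2} + 2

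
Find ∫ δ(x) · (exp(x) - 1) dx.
0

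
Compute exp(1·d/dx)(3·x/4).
\frac{3 x}{4} + \frac{3}{4}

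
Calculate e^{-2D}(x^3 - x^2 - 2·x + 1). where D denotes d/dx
x^{3} - 7 x^{2} + 14 x - 7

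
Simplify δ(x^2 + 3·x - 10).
\frac{\delta(x - 2) + \delta(x + 5)}{7}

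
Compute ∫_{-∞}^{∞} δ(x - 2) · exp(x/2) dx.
e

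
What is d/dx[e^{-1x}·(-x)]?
\left(x - 1\right) e^{- x}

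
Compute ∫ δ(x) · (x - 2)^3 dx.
-8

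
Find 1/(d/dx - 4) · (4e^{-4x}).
- \frac{e^{- 4 x}}{2}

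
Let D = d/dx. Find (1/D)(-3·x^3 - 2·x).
- \frac{3 x^{4}}{4} - x^{2}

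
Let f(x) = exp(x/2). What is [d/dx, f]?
\frac{e^{\frac{x}{2}}}{2}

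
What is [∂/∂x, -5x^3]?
- 15 x^{2}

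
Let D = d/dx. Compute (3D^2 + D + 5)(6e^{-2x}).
90 e^{- 2 x}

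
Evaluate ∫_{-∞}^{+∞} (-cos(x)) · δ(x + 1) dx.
- \cos{\left(1 \right)}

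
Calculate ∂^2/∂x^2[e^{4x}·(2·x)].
\left(32 x + 16\right) e^{4 x}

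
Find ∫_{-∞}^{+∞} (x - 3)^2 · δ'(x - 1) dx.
4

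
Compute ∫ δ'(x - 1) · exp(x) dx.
- e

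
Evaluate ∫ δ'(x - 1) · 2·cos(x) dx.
2 \sin{\left(1 \right)}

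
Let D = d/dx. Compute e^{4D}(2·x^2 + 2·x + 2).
2 x^{2} + 18 x + 42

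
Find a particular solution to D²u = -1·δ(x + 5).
-\frac{|x + 5|}{2}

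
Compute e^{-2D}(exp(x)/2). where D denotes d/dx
\frac{e^{x - 2}}{2}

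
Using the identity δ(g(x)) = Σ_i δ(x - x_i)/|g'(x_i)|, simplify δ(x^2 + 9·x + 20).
\frac{\delta(x + 5) + \delta(x + 4)}{1}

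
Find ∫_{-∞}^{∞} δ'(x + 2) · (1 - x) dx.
1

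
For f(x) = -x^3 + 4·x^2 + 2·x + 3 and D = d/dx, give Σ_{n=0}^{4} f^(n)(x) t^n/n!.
- t^{3} + t^{2} \left(4 - 3 x\right) + t \left(- 3 x^{2} + 8 x + 2\right) - x^{3} + 4 x^{2} + 2 x + 3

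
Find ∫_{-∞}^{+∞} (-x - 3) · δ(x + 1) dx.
-2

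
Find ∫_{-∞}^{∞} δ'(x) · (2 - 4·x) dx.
4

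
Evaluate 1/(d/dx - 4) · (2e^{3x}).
- 2 e^{3 x}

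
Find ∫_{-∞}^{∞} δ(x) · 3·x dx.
0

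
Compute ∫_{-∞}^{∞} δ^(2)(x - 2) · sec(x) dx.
\left(1 + 2 \tan^{2}{\left(2 \right)}\right) \sec{\left(2 \right)}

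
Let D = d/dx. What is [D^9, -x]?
-9D^{8}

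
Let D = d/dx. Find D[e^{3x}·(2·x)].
\left(6 x + 2\right) e^{3 x}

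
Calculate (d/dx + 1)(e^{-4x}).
- 3 e^{- 4 x}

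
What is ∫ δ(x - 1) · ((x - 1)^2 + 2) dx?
2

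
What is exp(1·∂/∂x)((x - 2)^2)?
x^{2} - 2 x + 1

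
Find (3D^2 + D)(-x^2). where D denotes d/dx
- 2 x - 6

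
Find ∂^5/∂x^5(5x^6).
3600 x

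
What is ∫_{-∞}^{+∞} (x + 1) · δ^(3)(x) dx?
0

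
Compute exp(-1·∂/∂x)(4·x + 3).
4 x - 1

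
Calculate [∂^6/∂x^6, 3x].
18\frac{d^{5}}{dx^{5}}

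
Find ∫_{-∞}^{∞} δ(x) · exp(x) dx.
1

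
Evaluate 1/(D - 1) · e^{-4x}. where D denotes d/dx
- \frac{e^{- 4 x}}{5}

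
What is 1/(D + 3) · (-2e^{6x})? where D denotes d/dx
- \frac{2 e^{6 x}}{9}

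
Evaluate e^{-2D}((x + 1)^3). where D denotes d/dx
x^{3} - 3 x^{2} + 3 x - 1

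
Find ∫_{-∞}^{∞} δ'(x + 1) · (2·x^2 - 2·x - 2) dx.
6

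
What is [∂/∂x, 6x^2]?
12 x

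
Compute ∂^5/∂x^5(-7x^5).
-840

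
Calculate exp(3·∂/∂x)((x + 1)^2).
x^{2} + 8 x + 16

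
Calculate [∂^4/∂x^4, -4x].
-16\frac{d^{3}}{dx^{3}}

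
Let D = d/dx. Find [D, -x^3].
- 3 x^{2}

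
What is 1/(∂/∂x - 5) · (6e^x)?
- \frac{3 e^{x}}{2}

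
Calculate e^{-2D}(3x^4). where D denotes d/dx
3 x^{4} - 24 x^{3} + 72 x^{2} - 96 x + 48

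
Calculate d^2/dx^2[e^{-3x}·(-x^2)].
\left(- 9 x^{2} + 12 x - 2\right) e^{- 3 x}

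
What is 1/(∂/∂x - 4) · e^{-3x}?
- \frac{e^{- 3 x}}{7}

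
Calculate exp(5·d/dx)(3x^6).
3 x^{6} + 90 x^{5} + 1125 x^{4} + 7500 x^{3} + 28125 x^{2} + 56250 x + 46875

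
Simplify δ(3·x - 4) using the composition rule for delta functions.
\frac{\delta(x - 4/3)}{3}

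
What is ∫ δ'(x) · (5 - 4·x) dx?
4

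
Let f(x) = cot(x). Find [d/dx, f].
- \frac{1}{\sin^{2}{\left(x \right)}}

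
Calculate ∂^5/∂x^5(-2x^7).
- 5040 x^{2}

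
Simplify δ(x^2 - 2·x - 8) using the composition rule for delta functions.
\frac{\delta(x - 4) + \delta(x + 2)}{6}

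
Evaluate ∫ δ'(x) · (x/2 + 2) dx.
- \frac{1}{2}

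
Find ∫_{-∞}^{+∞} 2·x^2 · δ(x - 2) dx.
8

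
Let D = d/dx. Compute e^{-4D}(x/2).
\frac{x}{2} - 2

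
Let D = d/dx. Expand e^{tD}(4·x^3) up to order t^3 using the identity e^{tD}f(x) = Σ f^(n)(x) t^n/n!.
4 t^{3} + 12 t^{2} x + 12 t x^{2} + 4 x^{3}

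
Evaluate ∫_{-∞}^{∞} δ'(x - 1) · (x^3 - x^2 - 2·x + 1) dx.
1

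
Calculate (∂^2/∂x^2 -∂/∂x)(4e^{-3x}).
48 e^{- 3 x}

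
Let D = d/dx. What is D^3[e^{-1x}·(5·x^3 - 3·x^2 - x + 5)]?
\left(- 5 x^{3} + 48 x^{2} - 107 x + 40\right) e^{- x}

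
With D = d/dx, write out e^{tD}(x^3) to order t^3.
t^{3} + 3 t^{2} x + 3 t x^{2} + x^{3}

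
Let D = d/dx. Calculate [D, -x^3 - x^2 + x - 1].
- 3 x^{2} - 2 x + 1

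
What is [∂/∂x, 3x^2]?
6 x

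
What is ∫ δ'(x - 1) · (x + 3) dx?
-1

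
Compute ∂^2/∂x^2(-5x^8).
- 280 x^{6}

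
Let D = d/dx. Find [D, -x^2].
- 2 x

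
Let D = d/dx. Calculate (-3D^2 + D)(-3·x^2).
18 - 6 x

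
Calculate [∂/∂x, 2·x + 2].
2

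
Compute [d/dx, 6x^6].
36 x^{5}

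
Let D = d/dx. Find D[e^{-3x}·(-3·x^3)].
9 x^{2} \left(x - 1\right) e^{- 3 x}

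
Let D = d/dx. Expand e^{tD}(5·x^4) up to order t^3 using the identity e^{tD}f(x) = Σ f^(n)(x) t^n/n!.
5 x \left(4 t^{3} + 6 t^{2} x + 4 t x^{2} + x^{3}\right)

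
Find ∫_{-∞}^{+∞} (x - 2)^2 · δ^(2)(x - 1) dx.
2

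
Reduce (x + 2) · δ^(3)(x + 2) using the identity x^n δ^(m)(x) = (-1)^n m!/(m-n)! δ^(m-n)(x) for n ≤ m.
-3\delta^{(2)}(x + 2)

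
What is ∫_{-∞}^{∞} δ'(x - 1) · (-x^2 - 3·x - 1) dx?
5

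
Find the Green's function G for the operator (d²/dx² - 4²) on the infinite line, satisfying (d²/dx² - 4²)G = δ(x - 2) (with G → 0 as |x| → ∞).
-\frac{e^{-4|x - 2|}}{8}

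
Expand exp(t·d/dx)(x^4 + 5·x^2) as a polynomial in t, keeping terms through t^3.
4 t^{3} x + t^{2} \left(6 x^{2} + 5\right) + 2 t x \left(2 x^{2} + 5\right) + x^{4} + 5 x^{2}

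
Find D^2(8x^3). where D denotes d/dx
48 x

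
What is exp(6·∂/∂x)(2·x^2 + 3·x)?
2 x^{2} + 27 x + 90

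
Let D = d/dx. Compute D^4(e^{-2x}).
16 e^{- 2 x}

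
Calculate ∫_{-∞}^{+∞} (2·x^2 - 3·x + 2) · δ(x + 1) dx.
7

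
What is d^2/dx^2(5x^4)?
60 x^{2}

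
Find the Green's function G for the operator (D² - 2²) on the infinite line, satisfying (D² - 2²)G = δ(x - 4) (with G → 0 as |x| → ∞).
-\frac{e^{-2|x - 4|}}{4}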